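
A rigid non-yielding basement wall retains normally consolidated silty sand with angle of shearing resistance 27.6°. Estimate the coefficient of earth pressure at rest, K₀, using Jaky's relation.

0.537

K₀ = 1 − sin φ' = 1 − sin 27.6° = 0.5367.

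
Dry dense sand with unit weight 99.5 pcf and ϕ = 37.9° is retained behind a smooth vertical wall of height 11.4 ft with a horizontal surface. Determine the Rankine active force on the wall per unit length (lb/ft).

K_a = tan²(45° − φ/2) = 0.2389.
P_a = ½ K_a γ H² = 0.5 × 0.2389 × 99.5 × 11.4² = 1545 lb/ft.

1540 lb/ft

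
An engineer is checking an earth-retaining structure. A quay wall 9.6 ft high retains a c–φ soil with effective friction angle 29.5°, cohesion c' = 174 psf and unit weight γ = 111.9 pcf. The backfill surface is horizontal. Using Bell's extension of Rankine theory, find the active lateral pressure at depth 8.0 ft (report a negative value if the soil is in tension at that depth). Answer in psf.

102 psf

K_a = (1 − sin φ)/(1 + sin φ) = 0.3401.
σ_a = K_a γ z − 2c√K_a = 0.3401×111.9×8.0 − 2×174×0.5832 = 101.5 psf.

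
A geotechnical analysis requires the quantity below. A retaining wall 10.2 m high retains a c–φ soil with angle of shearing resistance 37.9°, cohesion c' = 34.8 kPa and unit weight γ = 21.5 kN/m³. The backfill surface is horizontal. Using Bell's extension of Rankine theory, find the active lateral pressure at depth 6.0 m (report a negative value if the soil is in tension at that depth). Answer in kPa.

K_a = (1 − sin φ)/(1 + sin φ) = 0.2389.
σ_a = K_a γ z − 2c√K_a = 0.2389×21.5×6.0 − 2×34.8×0.4888 = -3.198 kPa.

-3.20 kPa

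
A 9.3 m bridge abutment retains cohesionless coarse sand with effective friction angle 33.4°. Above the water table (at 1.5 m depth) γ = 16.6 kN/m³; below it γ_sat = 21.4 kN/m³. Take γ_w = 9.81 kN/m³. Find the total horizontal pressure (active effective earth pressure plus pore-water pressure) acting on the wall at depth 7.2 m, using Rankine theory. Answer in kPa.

K_a = (1 − sin φ)/(1 + sin φ) = 0.2899.
γ' = 21.4 − 9.81 = 11.59 kN/m³.
Effective vertical stress at 7.2 m: σ'_v = 16.6×1.5 + 11.59×5.70 = 90.96 kPa.
σ'_h = K_a σ'_v = 0.2899 × 90.96 = 26.37 kPa; u = γ_w × 5.70 = 55.92 kPa.
Total σ_h = 26.37 + 55.92 = 82.29 kPa.

82.3 kPa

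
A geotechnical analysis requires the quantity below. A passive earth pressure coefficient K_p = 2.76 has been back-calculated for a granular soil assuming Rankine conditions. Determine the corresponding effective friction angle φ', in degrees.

27.9°

K_p = (1+sin φ)/(1−sin φ) ⇒ sin φ = (K_p − 1)/(K_p + 1) = 0.4681.
φ = arcsin(0.4681) = 27.91°.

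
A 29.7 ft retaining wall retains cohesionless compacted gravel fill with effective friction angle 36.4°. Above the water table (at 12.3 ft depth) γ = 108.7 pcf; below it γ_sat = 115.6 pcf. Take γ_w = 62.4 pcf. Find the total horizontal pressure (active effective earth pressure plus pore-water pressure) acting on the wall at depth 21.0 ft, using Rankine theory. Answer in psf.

1000 psf

K_a = (1 − sin φ)/(1 + sin φ) = 0.2552.
γ' = 115.6 − 62.4 = 53.20 pcf.
Effective vertical stress at 21.0 ft: σ'_v = 108.7×12.3 + 53.20×8.70 = 1800 psf.
σ'_h = K_a σ'_v = 0.2552 × 1800 = 459.3 psf; u = γ_w × 8.70 = 542.9 psf.
Total σ_h = 459.3 + 542.9 = 1002 psf.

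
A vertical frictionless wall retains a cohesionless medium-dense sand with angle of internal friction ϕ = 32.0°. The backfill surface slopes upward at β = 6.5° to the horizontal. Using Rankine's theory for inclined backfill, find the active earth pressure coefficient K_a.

K_a = cos β · (cos β − √(cos²β − cos²φ)) / (cos β + √(cos²β − cos²φ)).
cos β = 0.9936, cos φ = 0.8480, √(cos²β − cos²φ) = 0.5177.
K_a = 0.9936 × (0.9936 − 0.5177)/(0.9936 + 0.5177) = 0.3129.

0.313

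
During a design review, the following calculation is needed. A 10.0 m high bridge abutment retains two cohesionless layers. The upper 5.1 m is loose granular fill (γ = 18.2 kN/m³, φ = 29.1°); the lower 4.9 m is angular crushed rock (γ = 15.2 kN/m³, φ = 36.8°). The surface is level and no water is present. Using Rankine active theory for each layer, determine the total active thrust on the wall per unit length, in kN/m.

K_a1 = tan²(45°−29.1°/2) = 0.3456; K_a2 = tan²(45°−36.8°/2) = 0.2508.
Layer 1: σ at base = K_a1 γ₁ h₁ = 32.08 kPa; P₁ = ½×32.08×5.1 = 81.80.
Layer 2: σ_v at top = γ₁h₁ = 92.82; σ_h top = K_a2×92.82 = 23.28; σ_h base = K_a2×(92.82+15.2×4.9) = 41.95.
P₂ = ½(23.28+41.95)×4.9 = 159.8. Total P_a = 81.80+159.8 = 241.6 kN/m.

242 kN/m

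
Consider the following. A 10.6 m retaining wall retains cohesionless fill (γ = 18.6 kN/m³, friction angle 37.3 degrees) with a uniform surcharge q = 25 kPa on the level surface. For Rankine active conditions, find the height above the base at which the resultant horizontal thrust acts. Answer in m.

3.89 m

K_a = 0.2453.
Triangular part P₁ = ½K_aγH² = 256.4 at H/3 = 3.533 m; rectangular part P₂ = K_a q H = 65.01 at H/2 = 5.300 m.
ȳ = (P₁·3.533 + P₂·5.300)/(P₁+P₂) = 3.891 m.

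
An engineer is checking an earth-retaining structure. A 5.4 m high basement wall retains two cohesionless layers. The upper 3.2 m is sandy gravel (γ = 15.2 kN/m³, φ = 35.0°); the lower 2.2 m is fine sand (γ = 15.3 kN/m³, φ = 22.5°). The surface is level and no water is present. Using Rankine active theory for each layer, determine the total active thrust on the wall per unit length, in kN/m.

K_a1 = tan²(45°−35.0°/2) = 0.2710; K_a2 = tan²(45°−22.5°/2) = 0.4465.
Layer 1: σ at base = K_a1 γ₁ h₁ = 13.18 kPa; P₁ = ½×13.18×3.2 = 21.09.
Layer 2: σ_v at top = γ₁h₁ = 48.64; σ_h top = K_a2×48.64 = 21.72; σ_h base = K_a2×(48.64+15.3×2.2) = 36.74.
P₂ = ½(21.72+36.74)×2.2 = 64.31. Total P_a = 21.09+64.31 = 85.40 kN/m.

85.4 kN/m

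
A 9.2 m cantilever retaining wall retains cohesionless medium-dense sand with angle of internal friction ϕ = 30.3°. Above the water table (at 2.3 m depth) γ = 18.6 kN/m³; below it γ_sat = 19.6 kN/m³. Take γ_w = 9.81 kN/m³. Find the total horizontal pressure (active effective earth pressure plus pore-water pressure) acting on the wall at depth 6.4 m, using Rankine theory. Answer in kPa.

K_a = (1 − sin φ)/(1 + sin φ) = 0.3293.
γ' = 19.6 − 9.81 = 9.790 kN/m³.
Effective vertical stress at 6.4 m: σ'_v = 18.6×2.3 + 9.790×4.10 = 82.92 kPa.
σ'_h = K_a σ'_v = 0.3293 × 82.92 = 27.31 kPa; u = γ_w × 4.10 = 40.22 kPa.
Total σ_h = 27.31 + 40.22 = 67.53 kPa.

67.5 kPa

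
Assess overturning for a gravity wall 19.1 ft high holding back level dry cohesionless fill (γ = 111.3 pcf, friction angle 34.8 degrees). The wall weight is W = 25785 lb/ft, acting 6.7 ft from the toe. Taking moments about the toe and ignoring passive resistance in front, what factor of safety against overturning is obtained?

4.89

K_a = tan²(45° − 34.8°/2) = 0.2733.
P_a = ½K_aγH² = 0.5×0.2733×111.3×19.1² = 5549 lb/ft, acting at H/3 = 6.367 ft above the base.
Overturning moment M_o = P_a × H/3 = 5549 × 6.367 = 35330.
Resisting moment M_r = W × 6.7 = 25785 × 6.7 = 172800.
FS_overturning = M_r/M_o = 172800/35330 = 4.890.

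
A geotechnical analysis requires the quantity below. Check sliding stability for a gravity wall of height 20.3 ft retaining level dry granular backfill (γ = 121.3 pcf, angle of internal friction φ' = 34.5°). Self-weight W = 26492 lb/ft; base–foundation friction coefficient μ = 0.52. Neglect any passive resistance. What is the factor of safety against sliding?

1.99

K_a = tan²(45° − 34.5°/2) = 0.2768.
P_a = ½K_aγH² = 0.5×0.2768×121.3×20.3² = 6918 lb/ft, acting at H/3 = 6.767 ft above the base.
FS_sliding = μW / P_a = 0.52×26492 / 6918 = 1.991.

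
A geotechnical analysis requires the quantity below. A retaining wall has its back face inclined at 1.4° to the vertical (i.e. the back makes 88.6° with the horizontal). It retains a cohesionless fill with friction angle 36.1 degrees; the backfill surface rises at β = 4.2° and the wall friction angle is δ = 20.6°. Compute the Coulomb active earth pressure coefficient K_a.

0.255

K_a = sin²(α+φ) / [sin²α · sin(α−δ) · (1 + √{sin(φ+δ)sin(φ−β) / (sin(α−δ)sin(α+β))})²].
With α = 88.6°, φ = 36.1°, δ = 20.6°, β = 4.2°: K_a = 0.2552.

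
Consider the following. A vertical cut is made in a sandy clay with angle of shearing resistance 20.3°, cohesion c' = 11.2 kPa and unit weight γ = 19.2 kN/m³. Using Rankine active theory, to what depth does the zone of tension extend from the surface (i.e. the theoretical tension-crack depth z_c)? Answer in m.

1.68 m

K_a = tan²(45° − 20.3°/2) = 0.4849; √K_a = 0.6963.
The active pressure is zero where K_a γ z = 2c√K_a, so z_c = 2c/(γ√K_a) = 2×11.2/(19.2×0.6963) = 1.675 m.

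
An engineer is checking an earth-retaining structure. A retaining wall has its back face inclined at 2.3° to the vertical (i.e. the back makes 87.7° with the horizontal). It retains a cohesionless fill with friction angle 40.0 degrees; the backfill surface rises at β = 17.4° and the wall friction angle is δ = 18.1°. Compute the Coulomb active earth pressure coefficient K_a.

K_a = sin²(α+φ) / [sin²α · sin(α−δ) · (1 + √{sin(φ+δ)sin(φ−β) / (sin(α−δ)sin(α+β))})²].
With α = 87.7°, φ = 40.0°, δ = 18.1°, β = 17.4°: K_a = 0.2612.

0.261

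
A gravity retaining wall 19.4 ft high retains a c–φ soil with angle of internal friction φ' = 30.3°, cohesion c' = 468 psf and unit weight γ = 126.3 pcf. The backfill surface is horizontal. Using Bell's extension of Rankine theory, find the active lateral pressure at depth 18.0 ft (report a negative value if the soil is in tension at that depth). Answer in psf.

K_a = (1 − sin φ)/(1 + sin φ) = 0.3293.
σ_a = K_a γ z − 2c√K_a = 0.3293×126.3×18.0 − 2×468×0.5739 = 211.5 psf.

212 psf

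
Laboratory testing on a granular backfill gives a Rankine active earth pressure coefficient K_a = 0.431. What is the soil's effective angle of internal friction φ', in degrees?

K_a = tan²(45° − φ/2) ⇒ 45° − φ/2 = arctan(√0.431) = 33.29°.
φ = 2(45° − 33.29°) = 23.43°.

23.4°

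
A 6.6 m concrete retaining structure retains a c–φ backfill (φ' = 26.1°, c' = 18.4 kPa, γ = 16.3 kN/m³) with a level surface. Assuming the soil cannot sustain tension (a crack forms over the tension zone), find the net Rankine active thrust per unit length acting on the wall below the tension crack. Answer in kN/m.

K_a = 0.3889; √K_a = 0.6237.
Tension-crack depth z_c = 2c/(γ√K_a) = 2×18.4/(16.3×0.6237) = 3.620 m.
σ_a at base = K_a γ H − 2c√K_a = 0.3889×16.3×6.6 − 2×18.4×0.6237 = 18.89 kPa.
P_a = ½ × 18.89 × (H − z_c) = 0.5×18.89×2.980 = 28.15 kN/m.

28.1 kN/m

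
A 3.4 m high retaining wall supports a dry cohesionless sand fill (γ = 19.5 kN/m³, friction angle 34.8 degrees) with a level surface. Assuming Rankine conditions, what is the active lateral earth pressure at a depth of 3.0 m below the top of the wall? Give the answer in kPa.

K_a = (1 − sin φ)/(1 + sin φ) = 0.2733.
σ_h = K_a γ z = 0.2733 × 19.5 × 3.0 = 15.99 kPa.

16.0 kPa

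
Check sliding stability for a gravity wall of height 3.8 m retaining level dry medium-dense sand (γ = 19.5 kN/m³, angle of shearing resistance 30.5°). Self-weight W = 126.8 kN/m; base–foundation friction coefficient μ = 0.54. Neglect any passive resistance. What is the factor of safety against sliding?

K_a = tan²(45° − 30.5°/2) = 0.3267.
P_a = ½K_aγH² = 0.5×0.3267×19.5×3.8² = 45.99 kN/m, acting at H/3 = 1.267 m above the base.
FS_sliding = μW / P_a = 0.54×126.8 / 45.99 = 1.489.

1.49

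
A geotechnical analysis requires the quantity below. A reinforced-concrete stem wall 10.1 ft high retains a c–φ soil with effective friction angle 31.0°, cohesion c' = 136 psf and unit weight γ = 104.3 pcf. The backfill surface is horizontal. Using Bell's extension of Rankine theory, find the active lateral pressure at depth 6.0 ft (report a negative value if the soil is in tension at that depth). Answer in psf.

46.4 psf

K_a = (1 − sin φ)/(1 + sin φ) = 0.3201.
σ_a = K_a γ z − 2c√K_a = 0.3201×104.3×6.0 − 2×136×0.5658 = 46.43 psf.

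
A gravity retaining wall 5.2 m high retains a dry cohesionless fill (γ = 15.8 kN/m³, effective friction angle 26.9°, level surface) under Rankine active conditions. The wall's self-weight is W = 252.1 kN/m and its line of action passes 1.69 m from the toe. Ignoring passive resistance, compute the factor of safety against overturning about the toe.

3.05

K_a = tan²(45° − 26.9°/2) = 0.3770.
P_a = ½K_aγH² = 0.5×0.3770×15.8×5.2² = 80.53 kN/m, acting at H/3 = 1.733 m above the base.
Overturning moment M_o = P_a × H/3 = 80.53 × 1.733 = 139.6.
Resisting moment M_r = W × 1.69 = 252.1 × 1.69 = 426.0.
FS_overturning = M_r/M_o = 426.0/139.6 = 3.052.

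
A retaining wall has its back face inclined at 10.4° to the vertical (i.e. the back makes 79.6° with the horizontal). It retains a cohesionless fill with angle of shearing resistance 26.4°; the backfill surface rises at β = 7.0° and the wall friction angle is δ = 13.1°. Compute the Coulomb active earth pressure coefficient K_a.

0.475

K_a = sin²(α+φ) / [sin²α · sin(α−δ) · (1 + √{sin(φ+δ)sin(φ−β) / (sin(α−δ)sin(α+β))})²].
With α = 79.6°, φ = 26.4°, δ = 13.1°, β = 7.0°: K_a = 0.4752.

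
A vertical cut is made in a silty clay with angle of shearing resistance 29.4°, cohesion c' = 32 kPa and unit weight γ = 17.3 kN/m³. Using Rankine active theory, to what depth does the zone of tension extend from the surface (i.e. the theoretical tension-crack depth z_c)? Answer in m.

K_a = tan²(45° − 29.4°/2) = 0.3415; √K_a = 0.5844.
The active pressure is zero where K_a γ z = 2c√K_a, so z_c = 2c/(γ√K_a) = 2×32/(17.3×0.5844) = 6.331 m.

6.33 m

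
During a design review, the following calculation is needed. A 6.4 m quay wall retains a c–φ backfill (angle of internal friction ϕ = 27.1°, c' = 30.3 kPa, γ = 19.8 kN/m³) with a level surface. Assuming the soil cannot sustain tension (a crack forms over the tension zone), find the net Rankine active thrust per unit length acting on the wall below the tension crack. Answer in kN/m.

7.21 kN/m

K_a = 0.3741; √K_a = 0.6116.
Tension-crack depth z_c = 2c/(γ√K_a) = 2×30.3/(19.8×0.6116) = 5.004 m.
σ_a at base = K_a γ H − 2c√K_a = 0.3741×19.8×6.4 − 2×30.3×0.6116 = 10.34 kPa.
P_a = ½ × 10.34 × (H − z_c) = 0.5×10.34×1.396 = 7.214 kN/m.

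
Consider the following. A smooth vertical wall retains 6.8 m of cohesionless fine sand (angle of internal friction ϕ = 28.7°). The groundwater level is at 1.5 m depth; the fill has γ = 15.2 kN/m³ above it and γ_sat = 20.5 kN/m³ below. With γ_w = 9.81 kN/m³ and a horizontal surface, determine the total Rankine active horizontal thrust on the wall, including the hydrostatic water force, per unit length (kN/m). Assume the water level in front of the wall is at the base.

K_a = tan²(45° − φ/2) = 0.3511.
γ' = 20.5 − 9.81 = 10.69 kN/m³. Depth below WT = 5.3 m.
σ'_h at WT = K_a γ d_w = 8.006 kPa; at base = 8.006 + K_a γ' × 5.3 = 27.90 kPa.
P₁ (0–1.5 m) = ½×8.006×1.5 = 6.005. P₂ (1.5–6.8 m) = ½(8.006+27.90)×5.3 = 95.15.
P_w = ½ γ_w h₂² = 0.5×9.81×5.3² = 137.8. Total = 6.005+95.15+137.8 = 238.9 kN/m.

239 kN/m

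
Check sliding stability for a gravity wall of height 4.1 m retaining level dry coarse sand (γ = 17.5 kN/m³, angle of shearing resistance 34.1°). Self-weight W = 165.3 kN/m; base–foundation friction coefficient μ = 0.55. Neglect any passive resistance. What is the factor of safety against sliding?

K_a = tan²(45° − 34.1°/2) = 0.2815.
P_a = ½K_aγH² = 0.5×0.2815×17.5×4.1² = 41.41 kN/m, acting at H/3 = 1.367 m above the base.
FS_sliding = μW / P_a = 0.55×165.3 / 41.41 = 2.196.

2.20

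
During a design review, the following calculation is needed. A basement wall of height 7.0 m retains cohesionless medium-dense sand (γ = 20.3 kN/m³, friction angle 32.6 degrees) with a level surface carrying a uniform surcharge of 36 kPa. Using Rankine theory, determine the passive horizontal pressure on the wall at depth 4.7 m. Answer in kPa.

438 kPa

K_p = (1 + sin φ)/(1 − sin φ) = 3.336.
σ_v = γz + q = 20.3 × 4.7 + 36 = 131.4 kPa.
σ_h = K_p σ_v = 3.336 × 131.4 = 438.4 kPa.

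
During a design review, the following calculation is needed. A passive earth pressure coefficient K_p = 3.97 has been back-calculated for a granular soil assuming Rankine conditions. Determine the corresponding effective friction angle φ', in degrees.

36.7°

K_p = (1+sin φ)/(1−sin φ) ⇒ sin φ = (K_p − 1)/(K_p + 1) = 0.5976.
φ = arcsin(0.5976) = 36.70°.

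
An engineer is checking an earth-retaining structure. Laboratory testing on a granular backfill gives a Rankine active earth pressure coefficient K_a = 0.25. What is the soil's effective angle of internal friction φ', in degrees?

36.9°

K_a = tan²(45° − φ/2) ⇒ 45° − φ/2 = arctan(√0.25) = 26.57°.
φ = 2(45° − 26.57°) = 36.87°.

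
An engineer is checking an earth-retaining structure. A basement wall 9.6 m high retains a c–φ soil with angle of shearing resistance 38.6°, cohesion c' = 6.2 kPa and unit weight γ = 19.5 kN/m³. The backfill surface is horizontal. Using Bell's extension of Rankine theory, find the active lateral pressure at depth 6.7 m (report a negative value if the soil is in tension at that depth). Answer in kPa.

24.3 kPa

K_a = (1 − sin φ)/(1 + sin φ) = 0.2316.
σ_a = K_a γ z − 2c√K_a = 0.2316×19.5×6.7 − 2×6.2×0.4813 = 24.29 kPa.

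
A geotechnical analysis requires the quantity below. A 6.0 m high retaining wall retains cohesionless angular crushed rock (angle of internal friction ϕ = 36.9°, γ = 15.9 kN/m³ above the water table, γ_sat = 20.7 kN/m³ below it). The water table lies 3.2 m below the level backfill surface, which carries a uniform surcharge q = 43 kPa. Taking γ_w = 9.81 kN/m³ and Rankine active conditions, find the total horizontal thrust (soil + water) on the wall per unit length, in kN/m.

K_a = tan²(45° − φ/2) = 0.2497.
γ' = 20.7 − 9.81 = 10.89 kN/m³. h₂ = H − d_w = 2.8 m.
σ'_h: at surface K_a·q = 10.74; at WT K_a(q+γd_w) = 23.44; at base K_a(q+γd_w+γ'h₂) = 31.05 kPa.
P₁ = ½(10.74+23.44)×3.2 = 54.68; P₂ = ½(23.44+31.05)×2.8 = 76.29; P_w = ½γ_w h₂² = 38.46.
Total = 54.68+76.29+38.46 = 169.4 kN/m.

169 kN/m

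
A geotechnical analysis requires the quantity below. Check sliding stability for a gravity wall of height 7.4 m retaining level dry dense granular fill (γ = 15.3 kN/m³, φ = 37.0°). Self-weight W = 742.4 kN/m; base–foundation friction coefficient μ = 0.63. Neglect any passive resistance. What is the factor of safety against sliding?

4.49

K_a = tan²(45° − 37.0°/2) = 0.2486.
P_a = ½K_aγH² = 0.5×0.2486×15.3×7.4² = 104.1 kN/m, acting at H/3 = 2.467 m above the base.
FS_sliding = μW / P_a = 0.63×742.4 / 104.1 = 4.491.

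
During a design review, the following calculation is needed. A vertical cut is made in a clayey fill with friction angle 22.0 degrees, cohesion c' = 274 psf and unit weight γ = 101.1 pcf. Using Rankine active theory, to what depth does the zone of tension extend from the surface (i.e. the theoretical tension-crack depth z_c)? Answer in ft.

8.04 ft

K_a = tan²(45° − 22.0°/2) = 0.4550; √K_a = 0.6745.
The active pressure is zero where K_a γ z = 2c√K_a, so z_c = 2c/(γ√K_a) = 2×274/(101.1×0.6745) = 8.036 ft.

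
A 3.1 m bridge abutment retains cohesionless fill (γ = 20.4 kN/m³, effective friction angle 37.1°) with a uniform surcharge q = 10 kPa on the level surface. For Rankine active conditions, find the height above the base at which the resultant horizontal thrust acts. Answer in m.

K_a = 0.2475.
Triangular part P₁ = ½K_aγH² = 24.26 at H/3 = 1.033 m; rectangular part P₂ = K_a q H = 7.672 at H/2 = 1.550 m.
ȳ = (P₁·1.033 + P₂·1.550)/(P₁+P₂) = 1.157 m.

1.16 m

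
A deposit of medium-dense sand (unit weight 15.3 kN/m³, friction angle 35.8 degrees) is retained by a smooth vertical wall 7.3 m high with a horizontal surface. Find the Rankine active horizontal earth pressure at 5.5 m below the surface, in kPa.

22.0 kPa

K_a = (1 − sin φ)/(1 + sin φ) = 0.2619.
σ_h = K_a γ z = 0.2619 × 15.3 × 5.5 = 22.04 kPa.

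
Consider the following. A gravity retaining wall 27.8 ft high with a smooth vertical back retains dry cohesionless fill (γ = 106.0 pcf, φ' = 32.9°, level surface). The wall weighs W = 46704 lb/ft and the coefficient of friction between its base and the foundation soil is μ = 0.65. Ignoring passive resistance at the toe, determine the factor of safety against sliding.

2.50

K_a = tan²(45° − 32.9°/2) = 0.2960.
P_a = ½K_aγH² = 0.5×0.2960×106.0×27.8² = 12130 lb/ft, acting at H/3 = 9.267 ft above the base.
FS_sliding = μW / P_a = 0.65×46704 / 12130 = 2.504.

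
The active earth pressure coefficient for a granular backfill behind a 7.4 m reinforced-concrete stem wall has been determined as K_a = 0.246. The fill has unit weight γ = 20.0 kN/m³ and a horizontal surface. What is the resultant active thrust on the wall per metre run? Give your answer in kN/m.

P = ½ K_a γ H² = 0.5 × 0.246 × 20.0 × 7.4² = 134.7 kN/m.

135 kN/m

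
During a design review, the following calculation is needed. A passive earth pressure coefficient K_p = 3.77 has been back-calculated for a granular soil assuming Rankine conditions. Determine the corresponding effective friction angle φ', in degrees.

K_p = (1+sin φ)/(1−sin φ) ⇒ sin φ = (K_p − 1)/(K_p + 1) = 0.5807.
φ = arcsin(0.5807) = 35.50°.

35.5°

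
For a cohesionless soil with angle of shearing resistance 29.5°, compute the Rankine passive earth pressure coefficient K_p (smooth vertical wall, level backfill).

2.94

K_p = (1 + sin φ)/(1 − sin φ) = tan²(45° + 29.5°/2) = 2.940.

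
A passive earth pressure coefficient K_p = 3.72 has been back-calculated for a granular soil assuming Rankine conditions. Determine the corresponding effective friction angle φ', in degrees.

35.2°

K_p = (1+sin φ)/(1−sin φ) ⇒ sin φ = (K_p − 1)/(K_p + 1) = 0.5763.
φ = arcsin(0.5763) = 35.19°.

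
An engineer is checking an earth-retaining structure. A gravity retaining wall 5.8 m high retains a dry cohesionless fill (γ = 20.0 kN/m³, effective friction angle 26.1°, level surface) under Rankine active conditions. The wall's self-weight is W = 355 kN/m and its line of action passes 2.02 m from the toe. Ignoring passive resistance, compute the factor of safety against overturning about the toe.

2.83

K_a = tan²(45° − 26.1°/2) = 0.3889.
P_a = ½K_aγH² = 0.5×0.3889×20.0×5.8² = 130.8 kN/m, acting at H/3 = 1.933 m above the base.
Overturning moment M_o = P_a × H/3 = 130.8 × 1.933 = 253.0.
Resisting moment M_r = W × 2.02 = 355 × 2.02 = 717.1.
FS_overturning = M_r/M_o = 717.1/253.0 = 2.835.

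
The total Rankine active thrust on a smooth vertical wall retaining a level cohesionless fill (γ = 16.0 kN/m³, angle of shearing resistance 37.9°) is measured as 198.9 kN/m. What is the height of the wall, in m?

10.2 m

K_a = 0.2389. P_a = ½ K_a γ H² ⇒ H = √(2P_a/(K_a γ)).
H = √(2×198.9/(0.2389×16.0)) = 10.20 m.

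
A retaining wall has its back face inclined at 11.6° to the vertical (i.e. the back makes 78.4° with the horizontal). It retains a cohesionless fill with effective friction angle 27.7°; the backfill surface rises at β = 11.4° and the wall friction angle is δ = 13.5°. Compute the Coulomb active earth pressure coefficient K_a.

0.504

K_a = sin²(α+φ) / [sin²α · sin(α−δ) · (1 + √{sin(φ+δ)sin(φ−β) / (sin(α−δ)sin(α+β))})²].
With α = 78.4°, φ = 27.7°, δ = 13.5°, β = 11.4°: K_a = 0.5040.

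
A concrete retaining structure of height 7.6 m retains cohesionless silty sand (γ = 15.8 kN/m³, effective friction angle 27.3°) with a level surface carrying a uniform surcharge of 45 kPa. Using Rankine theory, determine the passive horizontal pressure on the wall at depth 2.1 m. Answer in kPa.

K_p = (1 + sin φ)/(1 − sin φ) = 2.694.
σ_v = γz + q = 15.8 × 2.1 + 45 = 78.18 kPa.
σ_h = K_p σ_v = 2.694 × 78.18 = 210.7 kPa.

211 kPa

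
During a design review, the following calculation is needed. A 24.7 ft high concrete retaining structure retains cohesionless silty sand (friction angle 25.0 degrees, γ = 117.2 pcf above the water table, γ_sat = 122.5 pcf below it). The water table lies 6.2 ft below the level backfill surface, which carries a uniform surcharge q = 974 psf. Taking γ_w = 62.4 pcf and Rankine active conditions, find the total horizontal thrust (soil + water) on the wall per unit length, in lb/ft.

31000 lb/ft

K_a = tan²(45° − φ/2) = 0.4059.
γ' = 122.5 − 62.4 = 60.10 pcf. h₂ = H − d_w = 18.5 ft.
σ'_h: at surface K_a·q = 395.3; at WT K_a(q+γd_w) = 690.2; at base K_a(q+γd_w+γ'h₂) = 1141 psf.
P₁ = ½(395.3+690.2)×6.2 = 3365; P₂ = ½(690.2+1141)×18.5 = 16940; P_w = ½γ_w h₂² = 10680.
Total = 3365+16940+10680 = 30990 lb/ft.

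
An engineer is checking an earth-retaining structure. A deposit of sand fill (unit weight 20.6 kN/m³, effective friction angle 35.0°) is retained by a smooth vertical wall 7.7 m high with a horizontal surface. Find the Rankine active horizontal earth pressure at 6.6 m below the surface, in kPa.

36.8 kPa

K_a = (1 − sin φ)/(1 + sin φ) = 0.2710.
σ_h = K_a γ z = 0.2710 × 20.6 × 6.6 = 36.84 kPa.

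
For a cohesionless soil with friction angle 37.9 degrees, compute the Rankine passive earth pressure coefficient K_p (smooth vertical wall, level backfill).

K_p = (1 + sin φ)/(1 − sin φ) = tan²(45° + 37.9°/2) = 4.185.

4.19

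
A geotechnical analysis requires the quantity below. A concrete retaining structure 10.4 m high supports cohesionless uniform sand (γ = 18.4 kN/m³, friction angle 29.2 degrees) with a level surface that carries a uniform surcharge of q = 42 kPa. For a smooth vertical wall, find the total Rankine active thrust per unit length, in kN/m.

493 kN/m

K_a = tan²(45° − φ/2) = 0.3442.
Soil triangle: ½ K_a γ H² = 0.5×0.3442×18.4×10.4² = 342.5 kN/m.
Surcharge rectangle: K_a q H = 0.3442×42×10.4 = 150.4 kN/m.
Total = 342.5 + 150.4 = 492.9 kN/m.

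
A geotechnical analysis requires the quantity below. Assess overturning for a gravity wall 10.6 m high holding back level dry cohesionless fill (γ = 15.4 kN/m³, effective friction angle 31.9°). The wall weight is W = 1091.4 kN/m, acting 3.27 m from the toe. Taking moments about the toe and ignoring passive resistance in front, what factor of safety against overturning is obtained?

K_a = tan²(45° − 31.9°/2) = 0.3085.
P_a = ½K_aγH² = 0.5×0.3085×15.4×10.6² = 266.9 kN/m, acting at H/3 = 3.533 m above the base.
Overturning moment M_o = P_a × H/3 = 266.9 × 3.533 = 943.1.
Resisting moment M_r = W × 3.27 = 1091.4 × 3.27 = 3569.
FS_overturning = M_r/M_o = 3569/943.1 = 3.784.

3.78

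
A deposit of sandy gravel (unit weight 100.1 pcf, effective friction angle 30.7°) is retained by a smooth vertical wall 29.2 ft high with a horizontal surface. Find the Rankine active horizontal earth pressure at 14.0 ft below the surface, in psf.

454 psf

K_a = (1 − sin φ)/(1 + sin φ) = 0.3240.
σ_h = K_a γ z = 0.3240 × 100.1 × 14.0 = 454.1 psf.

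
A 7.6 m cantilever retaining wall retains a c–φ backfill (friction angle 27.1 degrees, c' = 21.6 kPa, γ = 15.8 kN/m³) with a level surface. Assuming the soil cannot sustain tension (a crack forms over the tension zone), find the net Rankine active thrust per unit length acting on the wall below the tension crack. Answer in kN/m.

28.9 kN/m

K_a = 0.3741; √K_a = 0.6116.
Tension-crack depth z_c = 2c/(γ√K_a) = 2×21.6/(15.8×0.6116) = 4.471 m.
σ_a at base = K_a γ H − 2c√K_a = 0.3741×15.8×7.6 − 2×21.6×0.6116 = 18.50 kPa.
P_a = ½ × 18.50 × (H − z_c) = 0.5×18.50×3.129 = 28.94 kN/m.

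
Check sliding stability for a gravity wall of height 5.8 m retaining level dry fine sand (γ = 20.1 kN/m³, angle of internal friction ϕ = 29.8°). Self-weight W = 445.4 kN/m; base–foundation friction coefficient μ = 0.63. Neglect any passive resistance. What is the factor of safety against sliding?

K_a = tan²(45° − 29.8°/2) = 0.3360.
P_a = ½K_aγH² = 0.5×0.3360×20.1×5.8² = 113.6 kN/m, acting at H/3 = 1.933 m above the base.
FS_sliding = μW / P_a = 0.63×445.4 / 113.6 = 2.470.

2.47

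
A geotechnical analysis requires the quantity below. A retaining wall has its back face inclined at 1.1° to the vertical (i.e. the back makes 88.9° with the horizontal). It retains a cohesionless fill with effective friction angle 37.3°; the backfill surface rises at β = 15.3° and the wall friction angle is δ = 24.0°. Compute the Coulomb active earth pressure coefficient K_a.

K_a = sin²(α+φ) / [sin²α · sin(α−δ) · (1 + √{sin(φ+δ)sin(φ−β) / (sin(α−δ)sin(α+β))})²].
With α = 88.9°, φ = 37.3°, δ = 24.0°, β = 15.3°: K_a = 0.2769.

0.277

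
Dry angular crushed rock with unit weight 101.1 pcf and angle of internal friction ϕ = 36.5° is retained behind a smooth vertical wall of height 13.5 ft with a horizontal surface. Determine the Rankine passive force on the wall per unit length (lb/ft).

K_p = tan²(45° + φ/2) = 3.936.
P_p = ½ K_p γ H² = 0.5 × 3.936 × 101.1 × 13.5² = 36260 lb/ft.

36300 lb/ft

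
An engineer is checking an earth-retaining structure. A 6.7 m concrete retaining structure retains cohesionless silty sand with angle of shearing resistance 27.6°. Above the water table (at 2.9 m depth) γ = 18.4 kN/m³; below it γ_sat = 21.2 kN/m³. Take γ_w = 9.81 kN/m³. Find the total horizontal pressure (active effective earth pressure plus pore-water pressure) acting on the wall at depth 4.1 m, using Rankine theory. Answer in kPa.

K_a = (1 − sin φ)/(1 + sin φ) = 0.3668.
γ' = 21.2 − 9.81 = 11.39 kN/m³.
Effective vertical stress at 4.1 m: σ'_v = 18.4×2.9 + 11.39×1.20 = 67.03 kPa.
σ'_h = K_a σ'_v = 0.3668 × 67.03 = 24.58 kPa; u = γ_w × 1.20 = 11.77 kPa.
Total σ_h = 24.58 + 11.77 = 36.36 kPa.

36.4 kPa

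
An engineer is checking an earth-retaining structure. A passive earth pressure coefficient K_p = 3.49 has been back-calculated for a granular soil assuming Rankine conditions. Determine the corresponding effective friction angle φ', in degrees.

K_p = (1+sin φ)/(1−sin φ) ⇒ sin φ = (K_p − 1)/(K_p + 1) = 0.5546.
φ = arcsin(0.5546) = 33.68°.

33.7°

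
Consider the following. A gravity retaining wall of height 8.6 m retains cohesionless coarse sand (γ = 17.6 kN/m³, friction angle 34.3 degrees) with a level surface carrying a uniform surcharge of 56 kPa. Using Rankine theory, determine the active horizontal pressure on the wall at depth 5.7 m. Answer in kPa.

K_a = (1 − sin φ)/(1 + sin φ) = 0.2792.
σ_v = γz + q = 17.6 × 5.7 + 56 = 156.3 kPa.
σ_h = K_a σ_v = 0.2792 × 156.3 = 43.64 kPa.

43.6 kPa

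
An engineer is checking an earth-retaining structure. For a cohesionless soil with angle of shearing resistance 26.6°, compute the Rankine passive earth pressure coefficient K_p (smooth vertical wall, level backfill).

K_p = (1 + sin φ)/(1 − sin φ) = tan²(45° + 26.6°/2) = 2.622.

2.62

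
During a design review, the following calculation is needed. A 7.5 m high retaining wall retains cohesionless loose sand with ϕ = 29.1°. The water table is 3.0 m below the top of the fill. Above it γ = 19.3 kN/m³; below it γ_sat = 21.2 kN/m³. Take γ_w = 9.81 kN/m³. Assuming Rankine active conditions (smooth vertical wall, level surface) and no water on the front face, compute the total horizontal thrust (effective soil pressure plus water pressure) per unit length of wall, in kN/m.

259 kN/m

K_a = tan²(45° − φ/2) = 0.3456.
γ' = 21.2 − 9.81 = 11.39 kN/m³. Depth below WT = 4.5 m.
σ'_h at WT = K_a γ d_w = 20.01 kPa; at base = 20.01 + K_a γ' × 4.5 = 37.72 kPa.
P₁ (0–3.0 m) = ½×20.01×3.0 = 30.01. P₂ (3.0–7.5 m) = ½(20.01+37.72)×4.5 = 129.9.
P_w = ½ γ_w h₂² = 0.5×9.81×4.5² = 99.33. Total = 30.01+129.9+99.33 = 259.2 kN/m.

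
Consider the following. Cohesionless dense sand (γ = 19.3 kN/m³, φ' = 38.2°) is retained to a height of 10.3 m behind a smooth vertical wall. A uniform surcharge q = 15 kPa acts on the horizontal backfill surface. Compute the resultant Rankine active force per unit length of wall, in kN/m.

K_a = tan²(45° − φ/2) = 0.2358.
Soil triangle: ½ K_a γ H² = 0.5×0.2358×19.3×10.3² = 241.4 kN/m.
Surcharge rectangle: K_a q H = 0.2358×15×10.3 = 36.43 kN/m.
Total = 241.4 + 36.43 = 277.8 kN/m.

278 kN/m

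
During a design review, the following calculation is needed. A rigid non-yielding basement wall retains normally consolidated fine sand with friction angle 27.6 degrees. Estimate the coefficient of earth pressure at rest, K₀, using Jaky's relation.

K₀ = 1 − sin φ' = 1 − sin 27.6° = 0.5367.

0.537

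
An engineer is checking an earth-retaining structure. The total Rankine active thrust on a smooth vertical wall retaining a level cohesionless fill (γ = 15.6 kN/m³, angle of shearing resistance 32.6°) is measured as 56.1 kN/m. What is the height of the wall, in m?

K_a = 0.2997. P_a = ½ K_a γ H² ⇒ H = √(2P_a/(K_a γ)).
H = √(2×56.1/(0.2997×15.6)) = 4.898 m.

4.90 m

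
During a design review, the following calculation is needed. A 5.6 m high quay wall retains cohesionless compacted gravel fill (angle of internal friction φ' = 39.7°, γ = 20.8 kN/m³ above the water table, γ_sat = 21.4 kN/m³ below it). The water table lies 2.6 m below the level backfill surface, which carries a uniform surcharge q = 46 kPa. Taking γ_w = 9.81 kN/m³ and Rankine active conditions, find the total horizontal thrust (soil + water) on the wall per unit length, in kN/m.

K_a = tan²(45° − φ/2) = 0.2204.
γ' = 21.4 − 9.81 = 11.59 kN/m³. h₂ = H − d_w = 3.0 m.
σ'_h: at surface K_a·q = 10.14; at WT K_a(q+γd_w) = 22.06; at base K_a(q+γd_w+γ'h₂) = 29.72 kPa.
P₁ = ½(10.14+22.06)×2.6 = 41.86; P₂ = ½(22.06+29.72)×3.0 = 77.68; P_w = ½γ_w h₂² = 44.14.
Total = 41.86+77.68+44.14 = 163.7 kN/m.

164 kN/m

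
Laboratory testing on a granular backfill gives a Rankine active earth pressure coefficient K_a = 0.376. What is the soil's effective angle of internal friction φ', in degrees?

27.0°

K_a = tan²(45° − φ/2) ⇒ 45° − φ/2 = arctan(√0.376) = 31.52°.
φ = 2(45° − 31.52°) = 26.97°.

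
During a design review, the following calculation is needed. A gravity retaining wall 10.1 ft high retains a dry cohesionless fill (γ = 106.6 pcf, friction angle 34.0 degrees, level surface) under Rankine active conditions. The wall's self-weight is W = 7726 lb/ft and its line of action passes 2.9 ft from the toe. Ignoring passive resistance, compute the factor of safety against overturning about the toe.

4.33

K_a = tan²(45° − 34.0°/2) = 0.2827.
P_a = ½K_aγH² = 0.5×0.2827×106.6×10.1² = 1537 lb/ft, acting at H/3 = 3.367 ft above the base.
Overturning moment M_o = P_a × H/3 = 1537 × 3.367 = 5175.
Resisting moment M_r = W × 2.9 = 7726 × 2.9 = 22410.
FS_overturning = M_r/M_o = 22410/5175 = 4.329.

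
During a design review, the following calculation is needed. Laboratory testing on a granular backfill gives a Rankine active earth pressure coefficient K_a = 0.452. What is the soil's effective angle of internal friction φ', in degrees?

22.2°

K_a = tan²(45° − φ/2) ⇒ 45° − φ/2 = arctan(√0.452) = 33.91°.
φ = 2(45° − 33.91°) = 22.17°.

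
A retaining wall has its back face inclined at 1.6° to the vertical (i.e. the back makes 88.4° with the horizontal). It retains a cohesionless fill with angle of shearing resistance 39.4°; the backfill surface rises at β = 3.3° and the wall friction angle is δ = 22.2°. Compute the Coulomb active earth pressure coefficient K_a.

0.222

K_a = sin²(α+φ) / [sin²α · sin(α−δ) · (1 + √{sin(φ+δ)sin(φ−β) / (sin(α−δ)sin(α+β))})²].
With α = 88.4°, φ = 39.4°, δ = 22.2°, β = 3.3°: K_a = 0.2223.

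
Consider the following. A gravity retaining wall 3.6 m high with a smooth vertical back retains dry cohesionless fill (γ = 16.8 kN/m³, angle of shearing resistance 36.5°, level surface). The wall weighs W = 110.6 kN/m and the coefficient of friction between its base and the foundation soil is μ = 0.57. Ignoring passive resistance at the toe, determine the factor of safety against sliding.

K_a = tan²(45° − 36.5°/2) = 0.2541.
P_a = ½K_aγH² = 0.5×0.2541×16.8×3.6² = 27.66 kN/m, acting at H/3 = 1.200 m above the base.
FS_sliding = μW / P_a = 0.57×110.6 / 27.66 = 2.279.

2.28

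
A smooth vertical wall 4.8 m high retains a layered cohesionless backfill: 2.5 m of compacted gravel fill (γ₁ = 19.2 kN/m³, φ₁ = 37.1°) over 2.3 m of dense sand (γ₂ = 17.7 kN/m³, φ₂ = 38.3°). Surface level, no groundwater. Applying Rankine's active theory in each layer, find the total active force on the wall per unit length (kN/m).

51.8 kN/m

K_a1 = tan²(45°−37.1°/2) = 0.2475; K_a2 = tan²(45°−38.3°/2) = 0.2347.
Layer 1: σ at base = K_a1 γ₁ h₁ = 11.88 kPa; P₁ = ½×11.88×2.5 = 14.85.
Layer 2: σ_v at top = γ₁h₁ = 48.00; σ_h top = K_a2×48.00 = 11.27; σ_h base = K_a2×(48.00+17.7×2.3) = 20.82.
P₂ = ½(11.27+20.82)×2.3 = 36.90. Total P_a = 14.85+36.90 = 51.75 kN/m.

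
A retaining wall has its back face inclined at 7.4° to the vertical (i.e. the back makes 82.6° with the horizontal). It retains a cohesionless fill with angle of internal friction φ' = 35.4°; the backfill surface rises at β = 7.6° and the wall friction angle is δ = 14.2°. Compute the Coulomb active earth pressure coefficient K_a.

K_a = sin²(α+φ) / [sin²α · sin(α−δ) · (1 + √{sin(φ+δ)sin(φ−β) / (sin(α−δ)sin(α+β))})²].
With α = 82.6°, φ = 35.4°, δ = 14.2°, β = 7.6°: K_a = 0.3257.

0.326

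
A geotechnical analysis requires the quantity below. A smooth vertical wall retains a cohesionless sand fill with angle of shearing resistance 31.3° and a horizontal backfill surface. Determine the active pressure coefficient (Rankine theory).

K_a = (1 − sin φ)/(1 + sin φ) = (1 − sin 31.3°)/(1 + sin 31.3°) = 0.3162.

0.316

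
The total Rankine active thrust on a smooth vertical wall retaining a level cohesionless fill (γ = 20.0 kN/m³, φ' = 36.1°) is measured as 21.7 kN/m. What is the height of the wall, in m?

2.90 m

K_a = 0.2585. P_a = ½ K_a γ H² ⇒ H = √(2P_a/(K_a γ)).
H = √(2×21.7/(0.2585×20.0)) = 2.897 m.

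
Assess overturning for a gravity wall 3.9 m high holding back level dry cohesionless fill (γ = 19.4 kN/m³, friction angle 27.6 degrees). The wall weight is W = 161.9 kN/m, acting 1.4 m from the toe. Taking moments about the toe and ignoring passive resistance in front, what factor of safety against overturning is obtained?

K_a = tan²(45° − 27.6°/2) = 0.3668.
P_a = ½K_aγH² = 0.5×0.3668×19.4×3.9² = 54.11 kN/m, acting at H/3 = 1.300 m above the base.
Overturning moment M_o = P_a × H/3 = 54.11 × 1.300 = 70.35.
Resisting moment M_r = W × 1.4 = 161.9 × 1.4 = 226.7.
FS_overturning = M_r/M_o = 226.7/70.35 = 3.222.

3.22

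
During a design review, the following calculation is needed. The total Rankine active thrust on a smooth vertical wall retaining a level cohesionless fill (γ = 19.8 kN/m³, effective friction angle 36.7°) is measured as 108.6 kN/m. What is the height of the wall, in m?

K_a = 0.2519. P_a = ½ K_a γ H² ⇒ H = √(2P_a/(K_a γ)).
H = √(2×108.6/(0.2519×19.8)) = 6.600 m.

6.60 m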